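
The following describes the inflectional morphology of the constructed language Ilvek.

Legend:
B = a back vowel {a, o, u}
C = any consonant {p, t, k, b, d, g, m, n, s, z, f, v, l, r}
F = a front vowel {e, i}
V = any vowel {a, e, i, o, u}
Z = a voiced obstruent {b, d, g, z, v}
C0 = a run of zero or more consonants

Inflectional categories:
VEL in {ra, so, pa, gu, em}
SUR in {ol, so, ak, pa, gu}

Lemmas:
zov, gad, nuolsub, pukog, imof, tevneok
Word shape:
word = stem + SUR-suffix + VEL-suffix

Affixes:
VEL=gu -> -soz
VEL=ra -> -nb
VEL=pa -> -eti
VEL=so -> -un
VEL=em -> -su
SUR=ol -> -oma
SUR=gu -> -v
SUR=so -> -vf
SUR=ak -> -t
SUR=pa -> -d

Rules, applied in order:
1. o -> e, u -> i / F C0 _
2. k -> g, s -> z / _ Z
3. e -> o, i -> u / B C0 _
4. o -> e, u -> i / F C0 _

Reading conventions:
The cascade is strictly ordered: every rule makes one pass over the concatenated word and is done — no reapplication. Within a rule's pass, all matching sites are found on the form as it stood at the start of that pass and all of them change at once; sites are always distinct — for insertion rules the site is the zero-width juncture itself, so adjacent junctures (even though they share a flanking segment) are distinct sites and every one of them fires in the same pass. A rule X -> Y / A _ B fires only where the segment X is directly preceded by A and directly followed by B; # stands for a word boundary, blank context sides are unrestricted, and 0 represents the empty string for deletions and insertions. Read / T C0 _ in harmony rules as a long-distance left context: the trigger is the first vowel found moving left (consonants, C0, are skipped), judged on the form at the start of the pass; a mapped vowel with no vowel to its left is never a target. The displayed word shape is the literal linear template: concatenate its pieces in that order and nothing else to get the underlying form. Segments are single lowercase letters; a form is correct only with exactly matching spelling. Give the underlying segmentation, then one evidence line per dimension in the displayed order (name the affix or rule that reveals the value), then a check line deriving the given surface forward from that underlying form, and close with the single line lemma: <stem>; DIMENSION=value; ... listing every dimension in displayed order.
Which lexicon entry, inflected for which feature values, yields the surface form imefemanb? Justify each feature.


underlying: imof-oma-nb
VEL=ra - signalled by the affix -nb
SUR=ol - signalled by the affix -oma
check: imofomanb -> imefomanb -> imefomanb -> imefomanb -> imefemanb
lemma: imof; VEL=ra; SUR=ol


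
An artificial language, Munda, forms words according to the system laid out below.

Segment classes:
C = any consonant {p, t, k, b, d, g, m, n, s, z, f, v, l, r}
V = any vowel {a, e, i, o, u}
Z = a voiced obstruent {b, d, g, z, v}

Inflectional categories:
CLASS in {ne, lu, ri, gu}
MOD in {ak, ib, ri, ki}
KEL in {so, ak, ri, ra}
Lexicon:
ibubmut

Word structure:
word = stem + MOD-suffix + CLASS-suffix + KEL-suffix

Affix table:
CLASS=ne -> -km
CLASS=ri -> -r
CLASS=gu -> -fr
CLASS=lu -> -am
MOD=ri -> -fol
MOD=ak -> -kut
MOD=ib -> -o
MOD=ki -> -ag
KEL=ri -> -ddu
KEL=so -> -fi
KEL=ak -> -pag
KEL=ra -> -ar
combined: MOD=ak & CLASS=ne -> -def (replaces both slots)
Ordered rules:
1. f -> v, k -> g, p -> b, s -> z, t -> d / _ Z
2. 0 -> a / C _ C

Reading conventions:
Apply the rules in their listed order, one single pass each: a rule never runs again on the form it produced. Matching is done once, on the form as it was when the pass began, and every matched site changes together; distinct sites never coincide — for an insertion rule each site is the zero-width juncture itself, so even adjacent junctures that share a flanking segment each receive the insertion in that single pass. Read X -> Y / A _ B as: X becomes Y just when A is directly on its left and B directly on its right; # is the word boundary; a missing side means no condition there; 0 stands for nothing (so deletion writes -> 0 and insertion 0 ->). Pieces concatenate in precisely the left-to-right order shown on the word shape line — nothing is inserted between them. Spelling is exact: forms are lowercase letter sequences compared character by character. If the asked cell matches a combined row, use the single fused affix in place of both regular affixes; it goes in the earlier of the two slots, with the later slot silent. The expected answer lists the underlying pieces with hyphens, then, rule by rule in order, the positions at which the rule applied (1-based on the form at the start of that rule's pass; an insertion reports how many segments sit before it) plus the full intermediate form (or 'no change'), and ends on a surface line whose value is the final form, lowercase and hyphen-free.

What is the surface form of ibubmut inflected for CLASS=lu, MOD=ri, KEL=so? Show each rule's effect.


underlying: ibubmut-fol-am-fi
1. f -> v, k -> g, p -> b, s -> z, t -> d / _ Z: no change
2. 0 -> a / C _ C: inserts after position(s) 4, 7, 12: ibubamutafolamafi
surface: ibubamutafolamafi


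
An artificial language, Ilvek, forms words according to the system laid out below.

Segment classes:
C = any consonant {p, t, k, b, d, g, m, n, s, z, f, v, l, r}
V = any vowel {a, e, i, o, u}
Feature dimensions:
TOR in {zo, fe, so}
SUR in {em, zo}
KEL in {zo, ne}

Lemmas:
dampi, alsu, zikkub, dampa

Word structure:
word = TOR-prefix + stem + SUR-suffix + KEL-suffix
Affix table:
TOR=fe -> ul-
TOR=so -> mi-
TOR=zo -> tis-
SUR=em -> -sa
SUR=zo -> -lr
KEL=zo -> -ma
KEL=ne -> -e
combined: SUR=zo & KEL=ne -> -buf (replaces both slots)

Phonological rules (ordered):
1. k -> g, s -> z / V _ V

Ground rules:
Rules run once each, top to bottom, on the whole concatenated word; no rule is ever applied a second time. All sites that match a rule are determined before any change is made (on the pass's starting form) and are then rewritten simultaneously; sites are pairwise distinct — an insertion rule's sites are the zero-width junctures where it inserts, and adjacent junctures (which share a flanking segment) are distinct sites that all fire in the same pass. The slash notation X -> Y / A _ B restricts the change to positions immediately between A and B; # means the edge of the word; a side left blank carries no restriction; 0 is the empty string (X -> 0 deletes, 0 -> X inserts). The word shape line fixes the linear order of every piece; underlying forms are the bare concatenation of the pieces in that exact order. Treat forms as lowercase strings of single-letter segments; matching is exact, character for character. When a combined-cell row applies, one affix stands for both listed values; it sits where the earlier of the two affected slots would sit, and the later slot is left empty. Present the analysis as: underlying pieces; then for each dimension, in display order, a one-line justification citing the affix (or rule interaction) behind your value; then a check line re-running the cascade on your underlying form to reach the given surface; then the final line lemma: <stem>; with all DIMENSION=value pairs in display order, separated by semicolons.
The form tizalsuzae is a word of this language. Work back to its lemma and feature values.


underlying: tis-alsu-sa-e
TOR=zo - signalled by the affix tis-
SUR=em - signalled by the affix -sa
KEL=ne - signalled by the affix -e
check: tisalsusae -> tizalsuzae
lemma: alsu; TOR=zo; SUR=em; KEL=ne


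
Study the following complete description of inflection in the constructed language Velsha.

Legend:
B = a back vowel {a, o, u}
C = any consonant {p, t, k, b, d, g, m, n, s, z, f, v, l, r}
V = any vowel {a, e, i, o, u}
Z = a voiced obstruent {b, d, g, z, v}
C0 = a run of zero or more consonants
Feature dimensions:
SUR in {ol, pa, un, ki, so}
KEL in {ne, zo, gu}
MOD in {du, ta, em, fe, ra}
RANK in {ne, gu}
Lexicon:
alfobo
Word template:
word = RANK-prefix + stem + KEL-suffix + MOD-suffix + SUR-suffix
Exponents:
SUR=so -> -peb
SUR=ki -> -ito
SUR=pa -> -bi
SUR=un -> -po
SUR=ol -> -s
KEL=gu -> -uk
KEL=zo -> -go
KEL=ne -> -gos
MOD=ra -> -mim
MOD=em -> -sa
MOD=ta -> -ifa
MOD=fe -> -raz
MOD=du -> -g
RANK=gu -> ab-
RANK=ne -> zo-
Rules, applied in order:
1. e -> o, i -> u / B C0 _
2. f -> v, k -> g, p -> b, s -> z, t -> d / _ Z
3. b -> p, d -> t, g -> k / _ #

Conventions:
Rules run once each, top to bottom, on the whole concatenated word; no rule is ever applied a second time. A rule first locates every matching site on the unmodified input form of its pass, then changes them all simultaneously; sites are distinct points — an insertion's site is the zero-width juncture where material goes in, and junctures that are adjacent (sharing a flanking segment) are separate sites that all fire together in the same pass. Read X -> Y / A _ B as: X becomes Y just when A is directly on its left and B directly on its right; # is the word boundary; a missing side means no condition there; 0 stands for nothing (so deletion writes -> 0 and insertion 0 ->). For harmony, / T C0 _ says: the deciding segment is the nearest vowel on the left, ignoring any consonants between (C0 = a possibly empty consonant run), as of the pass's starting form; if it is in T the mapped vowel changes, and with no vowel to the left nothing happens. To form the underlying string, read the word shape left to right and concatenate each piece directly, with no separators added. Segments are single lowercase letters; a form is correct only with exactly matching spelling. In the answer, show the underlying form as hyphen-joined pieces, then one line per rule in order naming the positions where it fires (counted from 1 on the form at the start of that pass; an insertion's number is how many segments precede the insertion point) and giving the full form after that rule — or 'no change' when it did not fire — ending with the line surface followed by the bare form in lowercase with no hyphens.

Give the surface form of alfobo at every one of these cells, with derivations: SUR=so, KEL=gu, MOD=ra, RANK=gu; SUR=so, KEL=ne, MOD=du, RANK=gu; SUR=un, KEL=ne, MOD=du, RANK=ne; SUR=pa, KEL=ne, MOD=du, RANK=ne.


cell SUR=so, KEL=gu, MOD=ra, RANK=gu:
underlying: ab-alfobo-uk-mim-peb
1. e -> o, i -> u / B C0 _: fires at position(s) 12: abalfoboukmumpeb
2. f -> v, k -> g, p -> b, s -> z, t -> d / _ Z: no change
3. b -> p, d -> t, g -> k / _ #: fires at position(s) 16: abalfoboukmumpep
surface: abalfoboukmumpep

cell SUR=so, KEL=ne, MOD=du, RANK=gu:
underlying: ab-alfobo-gos-g-peb
1. e -> o, i -> u / B C0 _: fires at position(s) 14: abalfobogosgpob
2. f -> v, k -> g, p -> b, s -> z, t -> d / _ Z: fires at position(s) 11: abalfobogozgpob
3. b -> p, d -> t, g -> k / _ #: fires at position(s) 15: abalfobogozgpop
surface: abalfobogozgpop

cell SUR=un, KEL=ne, MOD=du, RANK=ne:
underlying: zo-alfobo-gos-g-po
1. e -> o, i -> u / B C0 _: no change
2. f -> v, k -> g, p -> b, s -> z, t -> d / _ Z: fires at position(s) 11: zoalfobogozgpo
3. b -> p, d -> t, g -> k / _ #: no change
surface: zoalfobogozgpo

cell SUR=pa, KEL=ne, MOD=du, RANK=ne:
underlying: zo-alfobo-gos-g-bi
1. e -> o, i -> u / B C0 _: fires at position(s) 14: zoalfobogosgbu
2. f -> v, k -> g, p -> b, s -> z, t -> d / _ Z: fires at position(s) 11: zoalfobogozgbu
3. b -> p, d -> t, g -> k / _ #: no change
surface: zoalfobogozgbu


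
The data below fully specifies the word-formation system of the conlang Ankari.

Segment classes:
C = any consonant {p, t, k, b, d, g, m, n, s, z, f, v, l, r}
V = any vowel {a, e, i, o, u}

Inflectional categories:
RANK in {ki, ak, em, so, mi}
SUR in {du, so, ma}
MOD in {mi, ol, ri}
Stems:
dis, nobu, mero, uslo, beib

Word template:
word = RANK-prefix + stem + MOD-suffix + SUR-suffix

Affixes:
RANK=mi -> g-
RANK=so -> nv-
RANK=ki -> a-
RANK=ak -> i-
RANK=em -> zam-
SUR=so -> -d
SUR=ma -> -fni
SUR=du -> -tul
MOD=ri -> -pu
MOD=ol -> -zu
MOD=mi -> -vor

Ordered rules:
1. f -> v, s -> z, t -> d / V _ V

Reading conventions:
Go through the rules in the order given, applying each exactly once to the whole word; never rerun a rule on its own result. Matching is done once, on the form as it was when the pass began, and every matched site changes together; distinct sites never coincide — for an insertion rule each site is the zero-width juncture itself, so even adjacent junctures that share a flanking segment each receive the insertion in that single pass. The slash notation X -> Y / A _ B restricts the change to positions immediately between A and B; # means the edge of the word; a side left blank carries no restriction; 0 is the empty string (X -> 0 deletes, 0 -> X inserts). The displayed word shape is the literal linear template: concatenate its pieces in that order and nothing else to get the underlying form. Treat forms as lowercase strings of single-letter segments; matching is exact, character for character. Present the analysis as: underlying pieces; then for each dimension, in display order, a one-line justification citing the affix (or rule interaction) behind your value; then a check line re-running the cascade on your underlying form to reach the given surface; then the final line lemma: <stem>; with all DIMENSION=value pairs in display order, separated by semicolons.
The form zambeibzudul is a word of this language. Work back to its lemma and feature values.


underlying: zam-beib-zu-tul
RANK=em - signalled by the affix zam-
SUR=du - signalled by the affix -tul
MOD=ol - signalled by the affix -zu
check: zambeibzutul -> zambeibzudul
lemma: beib; RANK=em; SUR=du; MOD=ol


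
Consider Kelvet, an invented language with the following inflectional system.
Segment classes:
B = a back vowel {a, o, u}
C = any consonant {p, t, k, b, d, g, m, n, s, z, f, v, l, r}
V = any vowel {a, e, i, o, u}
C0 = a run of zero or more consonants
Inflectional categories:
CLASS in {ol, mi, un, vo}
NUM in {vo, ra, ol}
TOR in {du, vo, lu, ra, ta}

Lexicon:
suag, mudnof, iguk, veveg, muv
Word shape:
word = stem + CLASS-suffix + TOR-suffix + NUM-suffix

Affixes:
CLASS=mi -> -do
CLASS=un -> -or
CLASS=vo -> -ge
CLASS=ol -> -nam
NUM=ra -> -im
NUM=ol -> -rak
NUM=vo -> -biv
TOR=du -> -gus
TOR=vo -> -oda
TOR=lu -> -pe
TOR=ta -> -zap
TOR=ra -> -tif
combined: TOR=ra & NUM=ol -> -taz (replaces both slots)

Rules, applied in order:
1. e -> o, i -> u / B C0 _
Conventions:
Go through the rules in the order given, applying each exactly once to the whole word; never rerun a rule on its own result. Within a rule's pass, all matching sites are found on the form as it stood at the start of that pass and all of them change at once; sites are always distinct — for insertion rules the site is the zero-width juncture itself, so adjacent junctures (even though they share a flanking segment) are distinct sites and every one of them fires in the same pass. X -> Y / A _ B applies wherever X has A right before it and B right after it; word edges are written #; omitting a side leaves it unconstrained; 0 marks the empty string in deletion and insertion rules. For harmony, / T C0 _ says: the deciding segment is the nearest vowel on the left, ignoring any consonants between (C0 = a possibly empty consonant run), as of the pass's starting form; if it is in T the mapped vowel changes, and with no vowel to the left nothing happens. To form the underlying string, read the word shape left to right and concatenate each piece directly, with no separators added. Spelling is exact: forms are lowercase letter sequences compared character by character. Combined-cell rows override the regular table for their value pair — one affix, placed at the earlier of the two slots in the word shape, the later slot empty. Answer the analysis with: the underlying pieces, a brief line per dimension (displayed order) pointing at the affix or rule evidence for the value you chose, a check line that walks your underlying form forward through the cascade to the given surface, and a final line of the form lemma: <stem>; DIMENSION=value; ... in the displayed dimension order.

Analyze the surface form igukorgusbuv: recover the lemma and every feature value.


underlying: iguk-or-gus-biv
CLASS=un - signalled by the affix -or
NUM=vo - signalled by the affix -biv
TOR=du - signalled by the affix -gus
check: igukorgusbiv -> igukorgusbuv
lemma: iguk; CLASS=un; NUM=vo; TOR=du


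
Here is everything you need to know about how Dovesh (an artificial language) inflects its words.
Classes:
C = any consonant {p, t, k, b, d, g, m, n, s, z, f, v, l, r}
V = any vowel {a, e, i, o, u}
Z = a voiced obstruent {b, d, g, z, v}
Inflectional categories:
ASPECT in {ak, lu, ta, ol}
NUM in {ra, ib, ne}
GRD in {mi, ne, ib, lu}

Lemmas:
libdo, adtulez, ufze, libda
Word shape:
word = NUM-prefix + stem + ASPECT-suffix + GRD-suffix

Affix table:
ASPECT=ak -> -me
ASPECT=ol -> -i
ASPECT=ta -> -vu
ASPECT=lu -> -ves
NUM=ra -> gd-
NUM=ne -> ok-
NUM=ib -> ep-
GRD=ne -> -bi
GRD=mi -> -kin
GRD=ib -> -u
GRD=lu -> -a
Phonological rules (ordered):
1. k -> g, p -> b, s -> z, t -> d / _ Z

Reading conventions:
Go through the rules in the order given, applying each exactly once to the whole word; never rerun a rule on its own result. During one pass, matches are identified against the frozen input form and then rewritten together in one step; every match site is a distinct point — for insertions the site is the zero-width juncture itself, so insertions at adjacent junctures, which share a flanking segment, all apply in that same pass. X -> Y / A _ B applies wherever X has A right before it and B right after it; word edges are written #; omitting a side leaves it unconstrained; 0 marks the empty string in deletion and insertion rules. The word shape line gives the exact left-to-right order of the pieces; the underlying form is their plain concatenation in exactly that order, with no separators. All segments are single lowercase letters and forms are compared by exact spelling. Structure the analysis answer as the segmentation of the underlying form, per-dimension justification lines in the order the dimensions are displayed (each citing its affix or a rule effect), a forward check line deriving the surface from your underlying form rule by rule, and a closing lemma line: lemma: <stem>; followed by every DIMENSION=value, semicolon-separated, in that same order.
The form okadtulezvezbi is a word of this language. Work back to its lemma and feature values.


underlying: ok-adtulez-ves-bi
ASPECT=lu - signalled by the affix -ves
NUM=ne - signalled by the affix ok-
GRD=ne - signalled by the affix -bi
check: okadtulezvesbi -> okadtulezvezbi
lemma: adtulez; ASPECT=lu; NUM=ne; GRD=ne


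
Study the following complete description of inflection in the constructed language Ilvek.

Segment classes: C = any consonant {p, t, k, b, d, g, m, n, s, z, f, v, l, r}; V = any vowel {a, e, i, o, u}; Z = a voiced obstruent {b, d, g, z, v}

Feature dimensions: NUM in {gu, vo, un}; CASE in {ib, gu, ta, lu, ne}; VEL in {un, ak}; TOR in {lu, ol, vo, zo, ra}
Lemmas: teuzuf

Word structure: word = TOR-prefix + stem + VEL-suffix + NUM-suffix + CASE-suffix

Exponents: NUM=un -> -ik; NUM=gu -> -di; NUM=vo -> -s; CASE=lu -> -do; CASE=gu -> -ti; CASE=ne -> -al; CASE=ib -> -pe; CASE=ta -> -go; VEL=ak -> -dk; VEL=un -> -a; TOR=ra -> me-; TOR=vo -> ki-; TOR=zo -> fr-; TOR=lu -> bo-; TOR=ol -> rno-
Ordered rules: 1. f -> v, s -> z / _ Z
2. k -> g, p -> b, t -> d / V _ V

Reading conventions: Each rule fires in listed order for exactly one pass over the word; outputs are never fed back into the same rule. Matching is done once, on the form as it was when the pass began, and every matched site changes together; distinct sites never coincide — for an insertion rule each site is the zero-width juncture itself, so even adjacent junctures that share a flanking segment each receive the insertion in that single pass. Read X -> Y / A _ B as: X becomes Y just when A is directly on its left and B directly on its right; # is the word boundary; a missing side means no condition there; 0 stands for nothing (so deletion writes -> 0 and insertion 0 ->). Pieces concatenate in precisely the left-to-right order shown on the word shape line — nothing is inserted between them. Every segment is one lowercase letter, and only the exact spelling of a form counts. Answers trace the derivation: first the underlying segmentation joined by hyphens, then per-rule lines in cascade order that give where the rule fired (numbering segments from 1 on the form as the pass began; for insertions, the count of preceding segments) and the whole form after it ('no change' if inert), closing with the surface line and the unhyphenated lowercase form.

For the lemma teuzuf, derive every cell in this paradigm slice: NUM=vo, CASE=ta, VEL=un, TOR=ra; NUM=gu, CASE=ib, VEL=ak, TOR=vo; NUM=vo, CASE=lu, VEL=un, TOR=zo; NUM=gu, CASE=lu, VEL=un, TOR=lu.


cell NUM=vo, CASE=ta, VEL=un, TOR=ra:
underlying: me-teuzuf-a-s-go
1. f -> v, s -> z / _ Z: fires at position(s) 10: meteuzufazgo
2. k -> g, p -> b, t -> d / V _ V: fires at position(s) 3: medeuzufazgo
surface: medeuzufazgo

cell NUM=gu, CASE=ib, VEL=ak, TOR=vo:
underlying: ki-teuzuf-dk-di-pe
1. f -> v, s -> z / _ Z: fires at position(s) 8: kiteuzuvdkdipe
2. k -> g, p -> b, t -> d / V _ V: fires at position(s) 3, 13: kideuzuvdkdibe
surface: kideuzuvdkdibe

cell NUM=vo, CASE=lu, VEL=un, TOR=zo:
underlying: fr-teuzuf-a-s-do
1. f -> v, s -> z / _ Z: fires at position(s) 10: frteuzufazdo
2. k -> g, p -> b, t -> d / V _ V: no change
surface: frteuzufazdo

cell NUM=gu, CASE=lu, VEL=un, TOR=lu:
underlying: bo-teuzuf-a-di-do
1. f -> v, s -> z / _ Z: no change
2. k -> g, p -> b, t -> d / V _ V: fires at position(s) 3: bodeuzufadido
surface: bodeuzufadido


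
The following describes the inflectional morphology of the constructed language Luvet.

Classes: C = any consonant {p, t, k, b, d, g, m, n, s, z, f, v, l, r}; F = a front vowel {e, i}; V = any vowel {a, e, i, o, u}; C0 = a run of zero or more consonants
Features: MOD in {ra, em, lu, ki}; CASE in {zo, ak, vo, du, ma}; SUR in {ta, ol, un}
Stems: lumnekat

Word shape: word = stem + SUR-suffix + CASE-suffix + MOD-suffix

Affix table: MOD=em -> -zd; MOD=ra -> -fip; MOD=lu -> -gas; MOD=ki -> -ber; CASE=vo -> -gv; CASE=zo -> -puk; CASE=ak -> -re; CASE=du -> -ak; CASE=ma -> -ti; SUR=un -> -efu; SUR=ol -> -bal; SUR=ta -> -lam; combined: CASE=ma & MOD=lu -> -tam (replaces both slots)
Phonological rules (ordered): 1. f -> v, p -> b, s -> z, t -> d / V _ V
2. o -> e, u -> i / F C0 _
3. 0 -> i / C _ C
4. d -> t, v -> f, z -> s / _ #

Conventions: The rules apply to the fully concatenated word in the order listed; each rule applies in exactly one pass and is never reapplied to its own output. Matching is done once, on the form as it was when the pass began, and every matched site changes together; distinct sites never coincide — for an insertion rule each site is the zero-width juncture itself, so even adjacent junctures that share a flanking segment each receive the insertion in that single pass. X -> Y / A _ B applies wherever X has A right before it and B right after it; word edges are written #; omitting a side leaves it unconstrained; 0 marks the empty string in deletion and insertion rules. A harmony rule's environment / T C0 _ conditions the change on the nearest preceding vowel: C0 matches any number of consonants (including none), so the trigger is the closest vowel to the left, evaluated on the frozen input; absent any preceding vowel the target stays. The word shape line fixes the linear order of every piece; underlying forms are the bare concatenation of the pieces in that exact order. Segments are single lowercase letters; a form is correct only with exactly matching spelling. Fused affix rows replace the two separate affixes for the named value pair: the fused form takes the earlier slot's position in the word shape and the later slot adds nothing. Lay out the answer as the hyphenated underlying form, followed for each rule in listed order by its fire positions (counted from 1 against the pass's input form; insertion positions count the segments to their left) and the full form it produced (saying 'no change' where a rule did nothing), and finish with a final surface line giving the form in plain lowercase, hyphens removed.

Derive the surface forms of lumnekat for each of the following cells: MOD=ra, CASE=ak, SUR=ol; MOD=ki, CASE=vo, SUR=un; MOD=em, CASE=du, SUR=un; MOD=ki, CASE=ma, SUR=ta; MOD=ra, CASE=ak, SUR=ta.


cell MOD=ra, CASE=ak, SUR=ol:
underlying: lumnekat-bal-re-fip
1. f -> v, p -> b, s -> z, t -> d / V _ V: fires at position(s) 14: lumnekatbalrevip
2. o -> e, u -> i / F C0 _: no change
3. 0 -> i / C _ C: inserts after position(s) 3, 8, 11: luminekatibalirevip
4. d -> t, v -> f, z -> s / _ #: no change
surface: luminekatibalirevip

cell MOD=ki, CASE=vo, SUR=un:
underlying: lumnekat-efu-gv-ber
1. f -> v, p -> b, s -> z, t -> d / V _ V: fires at position(s) 8, 10: lumnekadevugvber
2. o -> e, u -> i / F C0 _: fires at position(s) 11: lumnekadevigvber
3. 0 -> i / C _ C: inserts after position(s) 3, 12, 13: luminekadevigiviber
4. d -> t, v -> f, z -> s / _ #: no change
surface: luminekadevigiviber

cell MOD=em, CASE=du, SUR=un:
underlying: lumnekat-efu-ak-zd
1. f -> v, p -> b, s -> z, t -> d / V _ V: fires at position(s) 8, 10: lumnekadevuakzd
2. o -> e, u -> i / F C0 _: fires at position(s) 11: lumnekadeviakzd
3. 0 -> i / C _ C: inserts after position(s) 3, 13, 14: luminekadeviakizid
4. d -> t, v -> f, z -> s / _ #: fires at position(s) 18: luminekadeviakizit
surface: luminekadeviakizit

cell MOD=ki, CASE=ma, SUR=ta:
underlying: lumnekat-lam-ti-ber
1. f -> v, p -> b, s -> z, t -> d / V _ V: no change
2. o -> e, u -> i / F C0 _: no change
3. 0 -> i / C _ C: inserts after position(s) 3, 8, 11: luminekatilamitiber
4. d -> t, v -> f, z -> s / _ #: no change
surface: luminekatilamitiber

cell MOD=ra, CASE=ak, SUR=ta:
underlying: lumnekat-lam-re-fip
1. f -> v, p -> b, s -> z, t -> d / V _ V: fires at position(s) 14: lumnekatlamrevip
2. o -> e, u -> i / F C0 _: no change
3. 0 -> i / C _ C: inserts after position(s) 3, 8, 11: luminekatilamirevip
4. d -> t, v -> f, z -> s / _ #: no change
surface: luminekatilamirevip


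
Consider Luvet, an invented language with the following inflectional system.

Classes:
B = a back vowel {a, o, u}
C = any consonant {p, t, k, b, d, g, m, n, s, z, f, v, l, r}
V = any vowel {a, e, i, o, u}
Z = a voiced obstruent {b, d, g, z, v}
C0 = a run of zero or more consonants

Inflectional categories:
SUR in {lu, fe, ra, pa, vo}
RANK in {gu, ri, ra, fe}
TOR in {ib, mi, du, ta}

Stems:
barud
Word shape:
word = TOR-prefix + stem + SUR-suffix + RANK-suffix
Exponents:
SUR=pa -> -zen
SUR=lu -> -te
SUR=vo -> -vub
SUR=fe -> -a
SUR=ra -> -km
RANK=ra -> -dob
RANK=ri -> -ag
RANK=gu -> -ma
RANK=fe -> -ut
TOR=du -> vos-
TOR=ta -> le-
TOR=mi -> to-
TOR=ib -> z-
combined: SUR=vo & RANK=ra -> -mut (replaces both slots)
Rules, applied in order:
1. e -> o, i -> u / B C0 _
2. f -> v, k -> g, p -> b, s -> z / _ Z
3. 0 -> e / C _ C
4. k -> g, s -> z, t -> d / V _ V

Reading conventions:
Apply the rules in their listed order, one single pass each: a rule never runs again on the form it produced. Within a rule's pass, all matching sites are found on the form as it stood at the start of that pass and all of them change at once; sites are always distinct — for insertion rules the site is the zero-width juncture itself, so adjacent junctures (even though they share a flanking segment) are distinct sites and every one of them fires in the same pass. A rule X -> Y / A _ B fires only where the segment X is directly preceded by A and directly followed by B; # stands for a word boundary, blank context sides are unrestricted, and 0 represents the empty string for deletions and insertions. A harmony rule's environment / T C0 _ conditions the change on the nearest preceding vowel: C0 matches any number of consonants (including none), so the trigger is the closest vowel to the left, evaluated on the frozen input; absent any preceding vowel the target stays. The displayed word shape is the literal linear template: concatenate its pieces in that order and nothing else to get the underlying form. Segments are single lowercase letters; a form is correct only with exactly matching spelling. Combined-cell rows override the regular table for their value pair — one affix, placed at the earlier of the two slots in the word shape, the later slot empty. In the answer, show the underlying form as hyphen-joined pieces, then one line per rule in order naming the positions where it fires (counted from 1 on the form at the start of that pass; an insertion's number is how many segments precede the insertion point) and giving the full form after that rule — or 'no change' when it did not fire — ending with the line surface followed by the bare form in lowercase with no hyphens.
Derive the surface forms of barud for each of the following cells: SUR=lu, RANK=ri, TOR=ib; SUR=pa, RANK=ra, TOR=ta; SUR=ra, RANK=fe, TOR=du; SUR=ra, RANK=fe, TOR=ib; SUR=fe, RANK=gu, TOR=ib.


cell SUR=lu, RANK=ri, TOR=ib:
underlying: z-barud-te-ag
1. e -> o, i -> u / B C0 _: fires at position(s) 8: zbarudtoag
2. f -> v, k -> g, p -> b, s -> z / _ Z: no change
3. 0 -> e / C _ C: inserts after position(s) 1, 6: zebarudetoag
4. k -> g, s -> z, t -> d / V _ V: fires at position(s) 9: zebarudedoag
surface: zebarudedoag

cell SUR=pa, RANK=ra, TOR=ta:
underlying: le-barud-zen-dob
1. e -> o, i -> u / B C0 _: fires at position(s) 9: lebarudzondob
2. f -> v, k -> g, p -> b, s -> z / _ Z: no change
3. 0 -> e / C _ C: inserts after position(s) 7, 10: lebarudezonedob
4. k -> g, s -> z, t -> d / V _ V: no change
surface: lebarudezonedob

cell SUR=ra, RANK=fe, TOR=du:
underlying: vos-barud-km-ut
1. e -> o, i -> u / B C0 _: no change
2. f -> v, k -> g, p -> b, s -> z / _ Z: fires at position(s) 3: vozbarudkmut
3. 0 -> e / C _ C: inserts after position(s) 3, 8, 9: vozebarudekemut
4. k -> g, s -> z, t -> d / V _ V: fires at position(s) 11: vozebarudegemut
surface: vozebarudegemut

cell SUR=ra, RANK=fe, TOR=ib:
underlying: z-barud-km-ut
1. e -> o, i -> u / B C0 _: no change
2. f -> v, k -> g, p -> b, s -> z / _ Z: no change
3. 0 -> e / C _ C: inserts after position(s) 1, 6, 7: zebarudekemut
4. k -> g, s -> z, t -> d / V _ V: fires at position(s) 9: zebarudegemut
surface: zebarudegemut

cell SUR=fe, RANK=gu, TOR=ib:
underlying: z-barud-a-ma
1. e -> o, i -> u / B C0 _: no change
2. f -> v, k -> g, p -> b, s -> z / _ Z: no change
3. 0 -> e / C _ C: inserts after position(s) 1: zebarudama
4. k -> g, s -> z, t -> d / V _ V: no change
surface: zebarudama


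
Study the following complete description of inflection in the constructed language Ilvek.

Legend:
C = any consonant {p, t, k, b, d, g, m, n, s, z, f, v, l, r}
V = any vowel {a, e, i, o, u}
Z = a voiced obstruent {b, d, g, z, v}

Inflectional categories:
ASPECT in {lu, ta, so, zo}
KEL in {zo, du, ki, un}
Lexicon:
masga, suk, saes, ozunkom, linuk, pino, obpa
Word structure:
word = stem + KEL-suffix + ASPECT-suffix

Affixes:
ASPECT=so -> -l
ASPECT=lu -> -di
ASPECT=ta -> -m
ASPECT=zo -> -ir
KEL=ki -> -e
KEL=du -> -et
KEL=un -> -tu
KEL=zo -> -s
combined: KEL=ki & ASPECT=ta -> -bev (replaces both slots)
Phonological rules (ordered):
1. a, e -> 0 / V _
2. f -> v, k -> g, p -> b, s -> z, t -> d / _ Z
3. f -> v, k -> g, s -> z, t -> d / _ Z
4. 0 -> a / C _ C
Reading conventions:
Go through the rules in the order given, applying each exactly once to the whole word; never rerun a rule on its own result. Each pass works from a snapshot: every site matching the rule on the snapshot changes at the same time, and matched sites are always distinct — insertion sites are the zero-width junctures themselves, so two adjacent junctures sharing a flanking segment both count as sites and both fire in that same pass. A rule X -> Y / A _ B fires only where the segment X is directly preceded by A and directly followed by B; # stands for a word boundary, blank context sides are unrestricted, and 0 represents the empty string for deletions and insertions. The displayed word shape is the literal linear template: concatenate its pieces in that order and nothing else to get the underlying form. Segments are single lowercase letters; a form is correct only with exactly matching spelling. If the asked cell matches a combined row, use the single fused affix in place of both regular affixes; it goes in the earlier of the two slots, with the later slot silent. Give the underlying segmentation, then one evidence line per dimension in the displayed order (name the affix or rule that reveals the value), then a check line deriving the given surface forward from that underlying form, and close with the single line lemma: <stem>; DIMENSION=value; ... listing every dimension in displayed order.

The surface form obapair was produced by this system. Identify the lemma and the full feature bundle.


underlying: obpa-e-ir
ASPECT=zo - signalled by the affix -ir
KEL=ki - signalled by the affix -e
check: obpaeir -> obpair -> obpair -> obpair -> obapair
lemma: obpa; ASPECT=zo; KEL=ki


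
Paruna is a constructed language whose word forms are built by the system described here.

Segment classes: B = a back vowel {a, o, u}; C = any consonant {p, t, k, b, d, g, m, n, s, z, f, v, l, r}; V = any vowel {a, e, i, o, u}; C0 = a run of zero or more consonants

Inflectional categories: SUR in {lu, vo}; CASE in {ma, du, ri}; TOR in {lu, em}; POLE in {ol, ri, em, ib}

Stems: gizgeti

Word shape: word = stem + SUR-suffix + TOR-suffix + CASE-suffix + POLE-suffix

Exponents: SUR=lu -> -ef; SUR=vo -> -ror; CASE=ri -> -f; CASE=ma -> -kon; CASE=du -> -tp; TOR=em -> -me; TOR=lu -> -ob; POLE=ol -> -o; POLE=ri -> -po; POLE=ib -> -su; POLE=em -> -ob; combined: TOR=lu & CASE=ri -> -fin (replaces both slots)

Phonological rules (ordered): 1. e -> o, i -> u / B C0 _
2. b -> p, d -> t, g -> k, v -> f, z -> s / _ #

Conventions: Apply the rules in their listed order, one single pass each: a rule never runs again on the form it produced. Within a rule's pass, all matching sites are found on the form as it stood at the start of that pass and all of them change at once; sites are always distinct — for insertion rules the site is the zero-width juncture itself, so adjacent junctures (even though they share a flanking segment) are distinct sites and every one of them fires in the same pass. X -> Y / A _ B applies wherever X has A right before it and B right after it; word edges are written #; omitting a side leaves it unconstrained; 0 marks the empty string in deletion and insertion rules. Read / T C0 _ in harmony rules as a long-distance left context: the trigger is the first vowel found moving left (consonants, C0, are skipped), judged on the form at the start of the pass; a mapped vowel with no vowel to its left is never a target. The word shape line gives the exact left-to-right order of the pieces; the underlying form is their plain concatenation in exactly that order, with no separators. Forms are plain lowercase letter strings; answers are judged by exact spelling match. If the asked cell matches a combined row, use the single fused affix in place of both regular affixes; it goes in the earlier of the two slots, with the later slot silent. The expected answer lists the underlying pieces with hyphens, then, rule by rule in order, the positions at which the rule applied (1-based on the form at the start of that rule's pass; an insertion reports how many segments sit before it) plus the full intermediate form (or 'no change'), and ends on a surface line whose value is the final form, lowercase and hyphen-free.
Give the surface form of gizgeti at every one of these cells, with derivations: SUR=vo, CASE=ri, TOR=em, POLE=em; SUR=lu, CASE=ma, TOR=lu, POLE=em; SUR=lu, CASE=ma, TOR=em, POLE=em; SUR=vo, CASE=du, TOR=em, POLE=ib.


cell SUR=vo, CASE=ri, TOR=em, POLE=em:
underlying: gizgeti-ror-me-f-ob
1. e -> o, i -> u / B C0 _: fires at position(s) 12: gizgetirormofob
2. b -> p, d -> t, g -> k, v -> f, z -> s / _ #: fires at position(s) 15: gizgetirormofop
surface: gizgetirormofop

cell SUR=lu, CASE=ma, TOR=lu, POLE=em:
underlying: gizgeti-ef-ob-kon-ob
1. e -> o, i -> u / B C0 _: no change
2. b -> p, d -> t, g -> k, v -> f, z -> s / _ #: fires at position(s) 16: gizgetiefobkonop
surface: gizgetiefobkonop

cell SUR=lu, CASE=ma, TOR=em, POLE=em:
underlying: gizgeti-ef-me-kon-ob
1. e -> o, i -> u / B C0 _: no change
2. b -> p, d -> t, g -> k, v -> f, z -> s / _ #: fires at position(s) 16: gizgetiefmekonop
surface: gizgetiefmekonop

cell SUR=vo, CASE=du, TOR=em, POLE=ib:
underlying: gizgeti-ror-me-tp-su
1. e -> o, i -> u / B C0 _: fires at position(s) 12: gizgetirormotpsu
2. b -> p, d -> t, g -> k, v -> f, z -> s / _ #: no change
surface: gizgetirormotpsu


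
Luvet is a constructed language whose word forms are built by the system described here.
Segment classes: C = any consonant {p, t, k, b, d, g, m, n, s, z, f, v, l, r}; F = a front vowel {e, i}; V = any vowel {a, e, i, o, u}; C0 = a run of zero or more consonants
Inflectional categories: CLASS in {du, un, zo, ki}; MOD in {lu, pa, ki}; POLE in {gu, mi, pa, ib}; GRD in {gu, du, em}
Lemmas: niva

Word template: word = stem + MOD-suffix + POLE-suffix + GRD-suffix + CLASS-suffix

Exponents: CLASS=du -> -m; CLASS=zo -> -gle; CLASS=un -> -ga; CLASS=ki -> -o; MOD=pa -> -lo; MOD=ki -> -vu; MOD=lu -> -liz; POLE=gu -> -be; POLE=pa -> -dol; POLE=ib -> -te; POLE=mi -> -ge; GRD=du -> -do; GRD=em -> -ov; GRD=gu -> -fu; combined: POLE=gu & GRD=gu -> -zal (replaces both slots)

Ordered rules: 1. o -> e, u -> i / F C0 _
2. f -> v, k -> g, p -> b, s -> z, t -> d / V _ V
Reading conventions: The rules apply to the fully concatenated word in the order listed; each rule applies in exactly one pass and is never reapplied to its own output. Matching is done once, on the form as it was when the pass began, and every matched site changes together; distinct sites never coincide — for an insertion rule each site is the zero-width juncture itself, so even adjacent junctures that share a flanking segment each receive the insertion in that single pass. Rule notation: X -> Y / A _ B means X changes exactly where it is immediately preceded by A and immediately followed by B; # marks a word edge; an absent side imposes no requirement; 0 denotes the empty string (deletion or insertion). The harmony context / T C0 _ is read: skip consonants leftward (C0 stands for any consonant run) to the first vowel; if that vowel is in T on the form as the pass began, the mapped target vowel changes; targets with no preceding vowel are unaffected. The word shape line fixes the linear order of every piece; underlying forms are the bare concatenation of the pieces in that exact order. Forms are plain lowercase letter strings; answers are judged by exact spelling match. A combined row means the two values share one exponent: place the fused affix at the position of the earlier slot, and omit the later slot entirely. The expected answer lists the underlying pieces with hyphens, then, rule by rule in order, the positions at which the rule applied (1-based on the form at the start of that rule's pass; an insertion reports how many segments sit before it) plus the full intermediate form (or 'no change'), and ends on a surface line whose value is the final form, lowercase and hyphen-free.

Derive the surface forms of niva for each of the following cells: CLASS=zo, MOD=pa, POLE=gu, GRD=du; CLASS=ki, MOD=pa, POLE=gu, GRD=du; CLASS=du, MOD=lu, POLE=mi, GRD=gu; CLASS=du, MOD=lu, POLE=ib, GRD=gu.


cell CLASS=zo, MOD=pa, POLE=gu, GRD=du:
underlying: niva-lo-be-do-gle
1. o -> e, u -> i / F C0 _: fires at position(s) 10: nivalobedegle
2. f -> v, k -> g, p -> b, s -> z, t -> d / V _ V: no change
surface: nivalobedegle

cell CLASS=ki, MOD=pa, POLE=gu, GRD=du:
underlying: niva-lo-be-do-o
1. o -> e, u -> i / F C0 _: fires at position(s) 10: nivalobedeo
2. f -> v, k -> g, p -> b, s -> z, t -> d / V _ V: no change
surface: nivalobedeo

cell CLASS=du, MOD=lu, POLE=mi, GRD=gu:
underlying: niva-liz-ge-fu-m
1. o -> e, u -> i / F C0 _: fires at position(s) 11: nivalizgefim
2. f -> v, k -> g, p -> b, s -> z, t -> d / V _ V: fires at position(s) 10: nivalizgevim
surface: nivalizgevim

cell CLASS=du, MOD=lu, POLE=ib, GRD=gu:
underlying: niva-liz-te-fu-m
1. o -> e, u -> i / F C0 _: fires at position(s) 11: nivaliztefim
2. f -> v, k -> g, p -> b, s -> z, t -> d / V _ V: fires at position(s) 10: nivaliztevim
surface: nivaliztevim


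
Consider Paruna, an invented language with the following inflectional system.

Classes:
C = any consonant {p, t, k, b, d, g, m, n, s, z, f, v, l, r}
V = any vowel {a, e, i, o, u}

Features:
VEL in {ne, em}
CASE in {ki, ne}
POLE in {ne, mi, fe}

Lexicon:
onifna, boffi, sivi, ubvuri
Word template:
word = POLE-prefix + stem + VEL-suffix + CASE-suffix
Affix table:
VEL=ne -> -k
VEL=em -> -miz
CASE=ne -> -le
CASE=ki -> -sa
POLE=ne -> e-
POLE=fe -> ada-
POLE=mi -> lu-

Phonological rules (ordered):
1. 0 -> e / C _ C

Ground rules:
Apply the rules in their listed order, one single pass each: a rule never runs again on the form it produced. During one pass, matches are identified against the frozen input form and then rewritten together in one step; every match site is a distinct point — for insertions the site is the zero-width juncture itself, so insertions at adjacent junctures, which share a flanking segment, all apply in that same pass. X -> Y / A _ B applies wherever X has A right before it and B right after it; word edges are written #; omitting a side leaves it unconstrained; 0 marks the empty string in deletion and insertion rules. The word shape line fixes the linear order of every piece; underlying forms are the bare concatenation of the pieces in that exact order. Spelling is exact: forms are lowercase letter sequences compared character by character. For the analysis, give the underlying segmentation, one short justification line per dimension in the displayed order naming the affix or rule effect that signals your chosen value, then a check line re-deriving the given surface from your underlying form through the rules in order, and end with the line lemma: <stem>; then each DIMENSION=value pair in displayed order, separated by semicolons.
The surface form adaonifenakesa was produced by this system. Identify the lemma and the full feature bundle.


underlying: ada-onifna-k-sa
VEL=ne - signalled by the affix -k
CASE=ki - signalled by the affix -sa
POLE=fe - signalled by the affix ada-
check: adaonifnaksa -> adaonifenakesa
lemma: onifna; VEL=ne; CASE=ki; POLE=fe
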